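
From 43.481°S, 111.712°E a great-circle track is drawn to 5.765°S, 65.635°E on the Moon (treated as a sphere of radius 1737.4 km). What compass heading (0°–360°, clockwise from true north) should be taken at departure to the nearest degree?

Δλ = -46.077° = -0.8042 rad.
y = sin Δλ · cos φ₂ = (-0.7203)(0.9949) = -0.7166
x = cos φ₁ sin φ₂ − sin φ₁ cos φ₂ cos Δλ = (0.7256)(-0.1004) − (-0.6881)(0.9949)(0.6937) = 0.4020
θ = atan2(y, x) = -60.71°; adding 360° gives 299°.

299°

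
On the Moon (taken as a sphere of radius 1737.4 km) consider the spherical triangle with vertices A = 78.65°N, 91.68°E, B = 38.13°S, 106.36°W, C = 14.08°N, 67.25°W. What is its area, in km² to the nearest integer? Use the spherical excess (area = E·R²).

Side lengths (central angles): a = 1.1132, b = 1.5104, c = 2.4228 rad; semiperimeter s = 2.5231.
By l'Huilier's theorem, tan(E/4) = √[tan(s/2) tan((s−a)/2) tan((s−b)/2) tan((s−c)/2)], giving spherical excess E = 1.0639 rad.
Area = E·R² = 1.0639 × (1737.4)² ≈ 3211342 km².

3211342 km²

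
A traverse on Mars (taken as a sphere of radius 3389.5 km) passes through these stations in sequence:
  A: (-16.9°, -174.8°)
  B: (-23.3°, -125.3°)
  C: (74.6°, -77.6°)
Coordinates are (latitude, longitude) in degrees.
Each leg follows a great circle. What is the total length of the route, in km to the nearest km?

8830 km

Leg A→B: central angle 0.8152 rad, distance 2763.2 km.
Leg B→C: central angle 1.7897 rad, distance 6066.3 km.
Total: 2763.2 + 6066.3 ≈ 8830 km.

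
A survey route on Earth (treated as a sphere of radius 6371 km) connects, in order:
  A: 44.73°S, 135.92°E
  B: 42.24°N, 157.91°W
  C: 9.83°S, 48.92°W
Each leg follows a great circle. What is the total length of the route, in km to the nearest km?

23987 km

Leg A→B: central angle 1.8344 rad, distance 11687.2 km.
Leg B→C: central angle 1.9307 rad, distance 12300.2 km.
Total: 11687.2 + 12300.2 ≈ 23987 km.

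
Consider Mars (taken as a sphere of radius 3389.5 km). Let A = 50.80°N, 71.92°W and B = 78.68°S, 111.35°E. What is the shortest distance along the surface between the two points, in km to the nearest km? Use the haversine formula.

8998 km

In radians: φ₁ = 0.8866, φ₂ = -1.3732, Δλ = -176.730° = -3.0845 rad.
Haversine: a = sin²(Δφ/2) + cos φ₁ cos φ₂ sin²(Δλ/2) = 0.8179 + (0.6320)(0.1963)(0.9992) = 0.94186.
Central angle c = 2·arcsin(√a) = 2.65456 rad.
Distance = R·c = 3389.5 × 2.6546 ≈ 8998 km.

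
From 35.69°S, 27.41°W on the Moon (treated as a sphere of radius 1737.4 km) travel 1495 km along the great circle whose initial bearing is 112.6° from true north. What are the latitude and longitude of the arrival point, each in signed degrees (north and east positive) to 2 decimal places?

-38.10°, 35.40°

Angular distance δ = d/R = 1495/1737.4 = 0.86048 rad; initial bearing θ = 1.9652 rad.
sin φ₂ = sin φ₁ cos δ + cos φ₁ sin δ cos θ = (-0.5834)(0.6521) + (0.8122)(0.7582)(-0.3843) = -0.6171, so φ₂ = -38.10°.
Δλ = atan2(sin θ sin δ cos φ₁, cos δ − sin φ₁ sin φ₂) = atan2(0.5685, 0.2921) = 62.806°.
λ₂ = -27.410° + 62.806° = 35.40°.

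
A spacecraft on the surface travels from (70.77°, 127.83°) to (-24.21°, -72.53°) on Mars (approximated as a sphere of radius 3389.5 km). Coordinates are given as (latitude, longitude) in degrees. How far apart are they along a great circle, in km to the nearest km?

7807 km

Let φ₁ = 1.2352 rad, φ₂ = -0.4225 rad, and Δλ = 2.7862 rad.
cos c = sin φ₁ sin φ₂ + cos φ₁ cos φ₂ cos Δλ = (0.9442)(-0.4101) + (0.3294)(0.9120)(-0.9375) = -0.66883,
so c = arccos(-0.66883) = 2.30343 rad.
Distance = R·c = 3389.5 × 2.3034 ≈ 7807 km.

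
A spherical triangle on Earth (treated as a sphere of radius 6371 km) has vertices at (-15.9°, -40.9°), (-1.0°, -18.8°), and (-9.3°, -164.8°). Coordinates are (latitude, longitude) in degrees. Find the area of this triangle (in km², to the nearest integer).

Side lengths (central angles): a = 2.5239, b = 2.0773, c = 0.4607 rad; semiperimeter s = 2.5309.
By l'Huilier's theorem, tan(E/4) = √[tan(s/2) tan((s−a)/2) tan((s−b)/2) tan((s−c)/2)], giving spherical excess E = 0.2636 rad.
Area = E·R² = 0.2636 × (6371)² ≈ 10700644 km².

10700644 km²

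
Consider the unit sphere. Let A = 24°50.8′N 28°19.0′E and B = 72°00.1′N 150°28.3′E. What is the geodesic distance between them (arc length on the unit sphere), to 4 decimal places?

Let φ₁ = 0.4337 rad, φ₂ = 1.2567 rad, and Δλ = 2.1320 rad.
cos c = sin φ₁ sin φ₂ + cos φ₁ cos φ₂ cos Δλ = (0.4202)(0.9511) + (0.9074)(0.3090)(-0.5322) = 0.25040,
so c = arccos(0.25040) = 1.31770 rad.
On the unit sphere the arc length equals the central angle: 1.3177.

1.3177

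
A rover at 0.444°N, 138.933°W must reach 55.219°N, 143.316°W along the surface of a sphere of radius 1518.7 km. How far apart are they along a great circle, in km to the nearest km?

1455 km

In radians: φ₁ = 0.0077, φ₂ = 0.9638, Δλ = -4.383° = -0.0765 rad.
cos c = sin φ₁ sin φ₂ + cos φ₁ cos φ₂ cos Δλ = (0.0077)(0.8213) + (1.0000)(0.5704)(0.9971) = 0.57512,
so c = arccos(0.57512) = 0.95804 rad.
Distance = R·c = 1518.7 × 0.9580 ≈ 1455 km.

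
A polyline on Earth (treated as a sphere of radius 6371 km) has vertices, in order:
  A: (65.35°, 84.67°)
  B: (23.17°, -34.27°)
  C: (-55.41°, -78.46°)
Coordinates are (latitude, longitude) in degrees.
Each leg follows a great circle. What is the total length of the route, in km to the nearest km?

Leg A→B: central angle 1.3979 rad, distance 8905.8 km.
Leg B→C: central angle 1.5205 rad, distance 9686.8 km.
Total: 8905.8 + 9686.8 ≈ 18593 km.

18593 km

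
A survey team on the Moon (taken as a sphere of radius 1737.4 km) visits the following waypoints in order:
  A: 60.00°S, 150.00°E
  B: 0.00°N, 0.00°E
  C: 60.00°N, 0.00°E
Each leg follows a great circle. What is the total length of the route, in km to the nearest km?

5327 km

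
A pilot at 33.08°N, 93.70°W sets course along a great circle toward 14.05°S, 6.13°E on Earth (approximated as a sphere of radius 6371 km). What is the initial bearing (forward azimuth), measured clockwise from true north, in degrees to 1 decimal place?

96.7°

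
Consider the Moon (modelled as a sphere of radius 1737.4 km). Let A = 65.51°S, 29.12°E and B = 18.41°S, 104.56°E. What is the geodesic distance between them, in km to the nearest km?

2040 km

In radians: φ₁ = -1.1434, φ₂ = -0.3213, Δλ = 75.440° = 1.3167 rad.
cos c = sin φ₁ sin φ₂ + cos φ₁ cos φ₂ cos Δλ = (-0.9100)(-0.3158) + (0.4145)(0.9488)(0.2514) = 0.38628,
so c = arccos(0.38628) = 1.17420 rad.
Distance = R·c = 1737.4 × 1.1742 ≈ 2040 km.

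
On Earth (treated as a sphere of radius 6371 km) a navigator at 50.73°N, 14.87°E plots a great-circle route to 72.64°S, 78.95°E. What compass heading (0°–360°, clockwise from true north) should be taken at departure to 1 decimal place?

159.2°

Δλ = 64.080° = 1.1184 rad.
y = sin Δλ · cos φ₂ = (0.8994)(0.2984) = 0.2684
x = cos φ₁ sin φ₂ − sin φ₁ cos φ₂ cos Δλ = (0.6330)(-0.9544) − (0.7742)(0.2984)(0.4371) = -0.7051
θ = atan2(y, x) = 159.16°, so the bearing is 159.2°.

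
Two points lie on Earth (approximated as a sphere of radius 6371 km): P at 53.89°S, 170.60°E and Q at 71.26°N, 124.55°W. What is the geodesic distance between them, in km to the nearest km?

Let φ₁ = -0.9406 rad, φ₂ = 1.2437 rad, and Δλ = 1.1318 rad.
Haversine: a = sin²(Δφ/2) + cos φ₁ cos φ₂ sin²(Δλ/2) = 0.7879 + (0.5893)(0.3213)(0.2875) = 0.84230.
Central angle c = 2·arcsin(√a) = 2.32484 rad.
Distance = R·c = 6371 × 2.3248 ≈ 14812 km.

14812 km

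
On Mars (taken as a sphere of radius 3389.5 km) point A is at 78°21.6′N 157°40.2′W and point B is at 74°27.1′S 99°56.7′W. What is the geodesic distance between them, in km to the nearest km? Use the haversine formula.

Let φ₁ = 1.3676 rad, φ₂ = -1.2994 rad, and Δλ = 1.0075 rad.
Haversine: a = sin²(Δφ/2) + cos φ₁ cos φ₂ sin²(Δλ/2) = 0.9448 + (0.2018)(0.2681)(0.2330) = 0.95736.
Central angle c = 2·arcsin(√a) = 2.72559 rad.
Distance = R·c = 3389.5 × 2.7256 ≈ 9238 km.

9238 km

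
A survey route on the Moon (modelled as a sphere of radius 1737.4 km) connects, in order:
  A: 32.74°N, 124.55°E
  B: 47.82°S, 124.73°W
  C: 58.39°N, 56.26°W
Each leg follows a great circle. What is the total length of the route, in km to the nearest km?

Leg A→B: central angle 2.2150 rad, distance 3848.4 km.
Leg B→C: central angle 2.0966 rad, distance 3642.7 km.
Total: 3848.4 + 3642.7 ≈ 7491 km.

7491 km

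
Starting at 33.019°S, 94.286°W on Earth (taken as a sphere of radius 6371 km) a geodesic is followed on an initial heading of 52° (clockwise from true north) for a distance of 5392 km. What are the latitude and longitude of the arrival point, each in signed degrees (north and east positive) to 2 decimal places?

Angular distance δ = d/R = 5392/6371 = 0.84633 rad; initial bearing θ = 0.9076 rad.
sin φ₂ = sin φ₁ cos δ + cos φ₁ sin δ cos θ = (-0.5449)(0.6627) + (0.8385)(0.7489)(0.6157) = 0.0254, so φ₂ = 1.46°.
Δλ = atan2(sin θ sin δ cos φ₁, cos δ − sin φ₁ sin φ₂) = atan2(0.4948, 0.6766) = 36.178°.
λ₂ = -94.286° + 36.178° = -58.11°.

1.46°, -58.11°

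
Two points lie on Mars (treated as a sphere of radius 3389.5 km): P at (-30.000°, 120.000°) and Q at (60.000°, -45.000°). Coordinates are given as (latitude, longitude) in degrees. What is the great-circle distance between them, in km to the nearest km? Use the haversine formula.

Let φ₁ = -0.5236 rad, φ₂ = 1.0472 rad, and Δλ = -2.8798 rad.
Haversine: a = sin²(Δφ/2) + cos φ₁ cos φ₂ sin²(Δλ/2) = 0.5000 + (0.8660)(0.5000)(0.9830) = 0.92564.
Central angle c = 2·arcsin(√a) = 2.58920 rad.
Distance = R·c = 3389.5 × 2.5892 ≈ 8776 km.

8776 km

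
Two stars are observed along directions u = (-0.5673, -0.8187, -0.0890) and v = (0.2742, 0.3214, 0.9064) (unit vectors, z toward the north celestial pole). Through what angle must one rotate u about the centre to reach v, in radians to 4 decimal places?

u·v = -0.4994; |u| = 1.0000, |v| = 1.0000.
cos θ = (u·v)/(|u||v|) = -0.4993, so θ = 2.0936 rad.

2.0936 rad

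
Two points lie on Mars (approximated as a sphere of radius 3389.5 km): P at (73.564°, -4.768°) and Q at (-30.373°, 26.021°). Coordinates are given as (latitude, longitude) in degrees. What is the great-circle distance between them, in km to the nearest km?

6269 km

In radians: φ₁ = 1.2839, φ₂ = -0.5301, Δλ = 30.789° = 0.5374 rad.
Haversine: a = sin²(Δφ/2) + cos φ₁ cos φ₂ sin²(Δλ/2) = 0.6204 + (0.2829)(0.8628)(0.0705) = 0.63763.
Central angle c = 2·arcsin(√a) = 1.84966 rad.
Distance = R·c = 3389.5 × 1.8497 ≈ 6269 km.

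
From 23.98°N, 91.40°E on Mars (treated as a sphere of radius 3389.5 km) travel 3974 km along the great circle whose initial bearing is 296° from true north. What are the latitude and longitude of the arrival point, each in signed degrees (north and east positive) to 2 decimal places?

Angular distance δ = d/R = 3974/3389.5 = 1.17244 rad; initial bearing θ = 5.1662 rad.
sin φ₂ = sin φ₁ cos δ + cos φ₁ sin δ cos θ = (0.4064)(0.3879) + (0.9137)(0.9217)(0.4384) = 0.5268, so φ₂ = 31.79°.
Δλ = atan2(sin θ sin δ cos φ₁, cos δ − sin φ₁ sin φ₂) = atan2(-0.7569, 0.1738) = -77.069°.
λ₂ = 91.400° − 77.069° = 14.33°.

31.79°, 14.33°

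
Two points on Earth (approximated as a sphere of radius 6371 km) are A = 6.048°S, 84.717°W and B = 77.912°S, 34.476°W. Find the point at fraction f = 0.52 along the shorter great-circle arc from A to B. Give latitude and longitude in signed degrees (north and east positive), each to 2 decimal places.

Central angle δ = 1.3323 rad. Interpolating on the sphere with fraction f = 0.52:
P = [sin((1−f)δ)·A + sin(fδ)·B] / sin δ = 0.6142·A + 0.6573·B in Cartesian coordinates,
giving P = (0.1697, -0.6861, -0.7074), i.e. latitude -45.03°, longitude -76.11°.

-45.03°, -76.11°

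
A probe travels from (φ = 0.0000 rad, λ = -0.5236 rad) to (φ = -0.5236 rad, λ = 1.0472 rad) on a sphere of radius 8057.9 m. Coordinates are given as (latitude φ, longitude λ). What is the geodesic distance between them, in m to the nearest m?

In radians: φ₁ = 0.0000, φ₂ = -0.5236, Δλ = 90.000° = 1.5708 rad.
Haversine: a = sin²(Δφ/2) + cos φ₁ cos φ₂ sin²(Δλ/2) = 0.0670 + (1.0000)(0.8660)(0.5000) = 0.50000.
Central angle c = 2·arcsin(√a) = 1.57080 rad.
Distance = R·c = 8057.9 × 1.5708 ≈ 12657 m.

12657 m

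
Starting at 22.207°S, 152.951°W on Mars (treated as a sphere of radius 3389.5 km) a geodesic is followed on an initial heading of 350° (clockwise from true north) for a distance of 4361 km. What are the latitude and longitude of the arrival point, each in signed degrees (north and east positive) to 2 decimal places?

50.28°, -168.07°

Angular distance δ = d/R = 4361/3389.5 = 1.28662 rad; initial bearing θ = 6.1087 rad.
sin φ₂ = sin φ₁ cos δ + cos φ₁ sin δ cos θ = (-0.3780)(0.2804) + (0.9258)(0.9599)(0.9848) = 0.7692, so φ₂ = 50.28°.
Δλ = atan2(sin θ sin δ cos φ₁, cos δ − sin φ₁ sin φ₂) = atan2(-0.1543, 0.5711) = -15.121°.
λ₂ = -152.951° − 15.121° = -168.07°.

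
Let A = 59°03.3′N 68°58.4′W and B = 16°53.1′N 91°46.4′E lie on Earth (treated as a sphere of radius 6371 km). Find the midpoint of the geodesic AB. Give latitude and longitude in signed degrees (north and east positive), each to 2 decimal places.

66.43°, 71.99°

Central angle δ = 1.7879 rad. Interpolating on the sphere with fraction f = 0.5:
P = [sin((1−f)δ)·A + sin(fδ)·B] / sin δ = 0.7983·A + 0.7983·B in Cartesian coordinates,
giving P = (0.1236, 0.3804, 0.9165), i.e. latitude 66.43°, longitude 71.99°.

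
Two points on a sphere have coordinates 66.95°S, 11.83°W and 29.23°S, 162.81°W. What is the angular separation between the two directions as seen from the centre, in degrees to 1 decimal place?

81.3°

In radians: φ₁ = -1.1685, φ₂ = -0.5102, Δλ = -150.980° = -2.6351 rad.
cos c = sin φ₁ sin φ₂ + cos φ₁ cos φ₂ cos Δλ = (-0.9202)(-0.4883) + (0.3915)(0.8727)(-0.8745) = 0.15055,
so c = arccos(0.15055) = 1.41967 rad.
So the angular separation is 81.3°.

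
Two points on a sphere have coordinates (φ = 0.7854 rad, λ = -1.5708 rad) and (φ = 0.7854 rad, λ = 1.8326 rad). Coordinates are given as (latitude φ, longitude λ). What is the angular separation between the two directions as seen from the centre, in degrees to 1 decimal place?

With latitudes φ₁ = 45.000°, φ₂ = 45.000° and longitude difference Δλ = -165.000°:
cos c = sin φ₁ sin φ₂ + cos φ₁ cos φ₂ cos Δλ = (0.7071)(0.7071) + (0.7071)(0.7071)(-0.9659) = 0.01704,
so c = arccos(0.01704) = 1.55375 rad.
So the angular separation is 89.0°.

89.0°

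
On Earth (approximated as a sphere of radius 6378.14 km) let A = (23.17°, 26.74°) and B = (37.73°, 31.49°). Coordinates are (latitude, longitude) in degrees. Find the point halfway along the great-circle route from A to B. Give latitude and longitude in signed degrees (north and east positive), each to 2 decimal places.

The central angle between A and B is δ = 0.2639 rad.
With f = 0.5, the slerp weights are sin((1−f)δ)/sin δ = 0.5044 and sin(fδ)/sin δ = 0.5044.
Weighted sum of the unit vectors: (0.5044)·(0.8210,0.4137,0.3935) + (0.5044)·(0.6744,0.4131,0.6119) = (0.7543, 0.4170, 0.5071).
Converting back: φ = atan2(z, √(x²+y²)) = 30.47°, λ = atan2(y, x) = 28.94°.

30.47°, 28.94°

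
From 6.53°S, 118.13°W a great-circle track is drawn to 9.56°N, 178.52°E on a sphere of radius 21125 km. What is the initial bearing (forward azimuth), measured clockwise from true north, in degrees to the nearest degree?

284°

Δλ = -63.350° = -1.1057 rad.
y = sin Δλ · cos φ₂ = (-0.8938)(0.9861) = -0.8814
x = cos φ₁ sin φ₂ − sin φ₁ cos φ₂ cos Δλ = (0.9935)(0.1661) − (-0.1137)(0.9861)(0.4485) = 0.2153
θ = atan2(y, x) = -76.27°; adding 360° gives 284°.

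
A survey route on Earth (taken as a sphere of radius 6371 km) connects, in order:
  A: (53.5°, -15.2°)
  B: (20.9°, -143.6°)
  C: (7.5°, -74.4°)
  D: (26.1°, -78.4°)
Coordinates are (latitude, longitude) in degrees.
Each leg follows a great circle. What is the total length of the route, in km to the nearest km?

Leg A→B: central angle 1.6292 rad, distance 10379.8 km.
Leg B→C: central angle 1.1859 rad, distance 7555.3 km.
Leg C→D: central angle 0.3314 rad, distance 2111.1 km.
Total: 10379.8 + 7555.3 + 2111.1 ≈ 20046 km.

20046 km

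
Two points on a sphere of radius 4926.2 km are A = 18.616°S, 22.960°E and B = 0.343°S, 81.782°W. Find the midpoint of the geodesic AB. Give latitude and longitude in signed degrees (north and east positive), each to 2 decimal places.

The central angle between A and B is δ = 1.8124 rad.
With f = 0.5, the slerp weights are sin((1−f)δ)/sin δ = 0.8107 and sin(fδ)/sin δ = 0.8107.
Weighted sum of the unit vectors: (0.8107)·(0.8726,0.3697,-0.3192) + (0.8107)·(0.1429,-0.9897,-0.0060) = (0.8233, -0.5027, -0.2636).
Converting back: φ = atan2(z, √(x²+y²)) = -15.29°, λ = atan2(y, x) = -31.41°.

-15.29°, -31.41°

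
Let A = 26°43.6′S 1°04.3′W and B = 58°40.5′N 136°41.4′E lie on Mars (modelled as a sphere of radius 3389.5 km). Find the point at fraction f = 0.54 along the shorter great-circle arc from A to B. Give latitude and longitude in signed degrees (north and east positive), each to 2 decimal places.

37.79°, 37.21°

Central angle δ = 2.3861 rad. Interpolating on the sphere with fraction f = 0.54:
P = [sin((1−f)δ)·A + sin(fδ)·B] / sin δ = 1.2983·A + 1.4008·B in Cartesian coordinates,
giving P = (0.6294, 0.4779, 0.6127), i.e. latitude 37.79°, longitude 37.21°.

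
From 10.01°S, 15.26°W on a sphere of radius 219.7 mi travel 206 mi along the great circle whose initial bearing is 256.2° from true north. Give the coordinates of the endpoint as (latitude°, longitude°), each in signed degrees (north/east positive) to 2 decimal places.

Angular distance δ = d/R = 206/219.7 = 0.93764 rad; initial bearing θ = 4.4715 rad.
sin φ₂ = sin φ₁ cos δ + cos φ₁ sin δ cos θ = (-0.1738)(0.5917) + (0.9848)(0.8062)(-0.2385) = -0.2922, so φ₂ = -16.99°.
Δλ = atan2(sin θ sin δ cos φ₁, cos δ − sin φ₁ sin φ₂) = atan2(-0.7710, 0.5409) = -54.948°.
λ₂ = -15.260° − 54.948° = -70.21°.

-16.99°, -70.21°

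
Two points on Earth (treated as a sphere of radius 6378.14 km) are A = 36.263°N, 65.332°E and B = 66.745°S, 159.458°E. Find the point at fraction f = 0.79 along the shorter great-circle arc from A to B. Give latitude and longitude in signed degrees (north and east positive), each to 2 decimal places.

-51.88°, 115.31°

The central angle between A and B is δ = 2.1729 rad.
With f = 0.79, the slerp weights are sin((1−f)δ)/sin δ = 0.5346 and sin(fδ)/sin δ = 1.2005.
Weighted sum of the unit vectors: (0.5346)·(0.3365,0.7327,0.5915) + (1.2005)·(-0.3697,0.1385,-0.9188) = (-0.2639, 0.5581, -0.7867).
Converting back: φ = atan2(z, √(x²+y²)) = -51.88°, λ = atan2(y, x) = 115.31°.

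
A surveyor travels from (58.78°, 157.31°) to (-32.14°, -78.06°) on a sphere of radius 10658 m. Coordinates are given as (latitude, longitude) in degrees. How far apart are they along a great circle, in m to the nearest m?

25071 m

Let φ₁ = 1.0259 rad, φ₂ = -0.5609 rad, and Δλ = 2.1752 rad.
Haversine: a = sin²(Δφ/2) + cos φ₁ cos φ₂ sin²(Δλ/2) = 0.5080 + (0.5183)(0.8468)(0.7841) = 0.85218.
Central angle c = 2·arcsin(√a) = 2.35232 rad.
Distance = R·c = 10658 × 2.3523 ≈ 25071 m.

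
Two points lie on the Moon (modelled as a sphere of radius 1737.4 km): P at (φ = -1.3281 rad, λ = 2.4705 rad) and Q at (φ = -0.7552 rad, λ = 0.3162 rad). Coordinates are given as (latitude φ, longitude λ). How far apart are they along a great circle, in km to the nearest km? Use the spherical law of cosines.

In radians: φ₁ = -1.3281, φ₂ = -0.7552, Δλ = -123.432° = -2.1543 rad.
cos c = sin φ₁ sin φ₂ + cos φ₁ cos φ₂ cos Δλ = (-0.9707)(-0.6854) + (0.2403)(0.7281)(-0.5510) = 0.56894,
so c = arccos(0.56894) = 0.96558 rad.
Distance = R·c = 1737.4 × 0.9656 ≈ 1678 km.

1678 km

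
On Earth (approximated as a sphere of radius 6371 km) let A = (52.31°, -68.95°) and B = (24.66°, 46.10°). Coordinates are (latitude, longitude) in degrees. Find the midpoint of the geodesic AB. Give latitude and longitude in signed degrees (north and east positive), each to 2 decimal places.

54.76°, 5.66°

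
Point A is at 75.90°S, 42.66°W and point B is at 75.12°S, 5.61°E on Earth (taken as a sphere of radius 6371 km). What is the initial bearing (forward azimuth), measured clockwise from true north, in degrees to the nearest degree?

110°

With φ₁ = -1.3247, φ₂ = -1.3111, Δλ = 0.8425 rad, the forward-azimuth formula gives
θ = atan2( sin Δλ cos φ₂ , cos φ₁ sin φ₂ − sin φ₁ cos φ₂ cos Δλ ) = atan2(0.1916, -0.0697) = 109.98°.
So the initial bearing is 110°.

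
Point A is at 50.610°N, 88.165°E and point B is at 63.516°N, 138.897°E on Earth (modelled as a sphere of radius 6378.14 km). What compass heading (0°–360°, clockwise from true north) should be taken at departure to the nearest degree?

45°

With φ₁ = 0.8833, φ₂ = 1.1086, Δλ = 0.8854 rad, the forward-azimuth formula gives
θ = atan2( sin Δλ cos φ₂ , cos φ₁ sin φ₂ − sin φ₁ cos φ₂ cos Δλ ) = atan2(0.3453, 0.3499) = 44.62°.
So the initial bearing is 45°.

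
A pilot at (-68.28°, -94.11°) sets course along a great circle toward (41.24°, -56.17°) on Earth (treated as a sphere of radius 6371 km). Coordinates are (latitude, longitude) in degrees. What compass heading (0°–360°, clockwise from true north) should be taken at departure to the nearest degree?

Δλ = 37.940° = 0.6622 rad.
y = sin Δλ · cos φ₂ = (0.6148)(0.7520) = 0.4623
x = cos φ₁ sin φ₂ − sin φ₁ cos φ₂ cos Δλ = (0.3701)(0.6592) − (-0.9290)(0.7520)(0.7887) = 0.7949
θ = atan2(y, x) = 30.18°, so the bearing is 30°.

30°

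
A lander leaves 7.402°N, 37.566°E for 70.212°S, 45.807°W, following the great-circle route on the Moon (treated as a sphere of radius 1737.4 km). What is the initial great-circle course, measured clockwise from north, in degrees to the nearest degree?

200°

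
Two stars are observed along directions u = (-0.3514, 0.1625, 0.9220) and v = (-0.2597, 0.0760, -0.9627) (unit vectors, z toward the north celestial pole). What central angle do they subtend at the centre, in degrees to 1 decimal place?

141.6°

u·v = -0.7840; |u| = 1.0000, |v| = 1.0000.
cos θ = (u·v)/(|u||v|) = -0.7840, so θ = 141.6°.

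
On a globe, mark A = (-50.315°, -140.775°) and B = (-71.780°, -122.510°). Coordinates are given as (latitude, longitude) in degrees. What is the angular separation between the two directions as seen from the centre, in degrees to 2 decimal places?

22.99°

With latitudes φ₁ = -50.315°, φ₂ = -71.780° and longitude difference Δλ = 18.265°:
cos c = sin φ₁ sin φ₂ + cos φ₁ cos φ₂ cos Δλ = (-0.7696)(-0.9499) + (0.6386)(0.3127)(0.9496) = 0.92058,
so c = arccos(0.92058) = 0.40123 rad.
So the angular separation is 22.99°.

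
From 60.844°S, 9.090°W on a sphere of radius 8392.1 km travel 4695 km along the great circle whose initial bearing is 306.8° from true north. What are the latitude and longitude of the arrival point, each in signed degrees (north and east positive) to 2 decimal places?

-35.82°, -40.70°

Angular distance δ = d/R = 4695/8392.1 = 0.55945 rad; initial bearing θ = 5.3547 rad.
sin φ₂ = sin φ₁ cos δ + cos φ₁ sin δ cos θ = (-0.8733)(0.8475) + (0.4872)(0.5307)(0.5990) = -0.5853, so φ₂ = -35.82°.
Δλ = atan2(sin θ sin δ cos φ₁, cos δ − sin φ₁ sin φ₂) = atan2(-0.2070, 0.3364) = -31.608°.
λ₂ = -9.090° − 31.608° = -40.70°.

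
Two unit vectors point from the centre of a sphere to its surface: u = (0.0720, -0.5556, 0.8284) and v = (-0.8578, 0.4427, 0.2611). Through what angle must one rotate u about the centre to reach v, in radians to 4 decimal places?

u·v = -0.0914; |u| = 1.0001, |v| = 1.0000.
cos θ = (u·v)/(|u||v|) = -0.0914, so θ = 1.6624 rad.

1.6624 rad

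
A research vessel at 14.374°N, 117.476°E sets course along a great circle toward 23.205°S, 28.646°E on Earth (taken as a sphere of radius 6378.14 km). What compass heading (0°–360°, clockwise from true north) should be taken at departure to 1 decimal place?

Δλ = -88.830° = -1.5504 rad.
y = sin Δλ · cos φ₂ = (-0.9998)(0.9191) = -0.9189
x = cos φ₁ sin φ₂ − sin φ₁ cos φ₂ cos Δλ = (0.9687)(-0.3940) − (0.2483)(0.9191)(0.0204) = -0.3863
θ = atan2(y, x) = -112.80°; adding 360° gives 247.2°.

247.2°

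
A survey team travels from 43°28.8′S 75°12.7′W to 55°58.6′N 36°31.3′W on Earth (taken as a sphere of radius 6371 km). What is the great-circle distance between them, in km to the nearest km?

Let φ₁ = -0.7589 rad, φ₂ = 0.9770 rad, and Δλ = 0.6753 rad.
Haversine: a = sin²(Δφ/2) + cos φ₁ cos φ₂ sin²(Δλ/2) = 0.5822 + (0.7256)(0.5595)(0.1097) = 0.62670.
Central angle c = 2·arcsin(√a) = 1.82699 rad.
Distance = R·c = 6371 × 1.8270 ≈ 11640 km.

11640 km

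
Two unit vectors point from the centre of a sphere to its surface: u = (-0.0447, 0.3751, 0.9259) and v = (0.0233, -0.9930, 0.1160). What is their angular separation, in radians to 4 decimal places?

u·v = -0.2661; |u| = 1.0000, |v| = 1.0000.
cos θ = (u·v)/(|u||v|) = -0.2661, so θ = 1.8401 rad.

1.8401 rad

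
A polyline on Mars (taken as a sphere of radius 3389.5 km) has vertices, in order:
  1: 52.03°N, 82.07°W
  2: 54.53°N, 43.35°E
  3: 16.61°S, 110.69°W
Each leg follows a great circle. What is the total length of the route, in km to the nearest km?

11910 km

Leg 1→2: central angle 1.1206 rad, distance 3798.4 km.
Leg 2→3: central angle 2.3932 rad, distance 8111.6 km.
Total: 3798.4 + 8111.6 ≈ 11910 km.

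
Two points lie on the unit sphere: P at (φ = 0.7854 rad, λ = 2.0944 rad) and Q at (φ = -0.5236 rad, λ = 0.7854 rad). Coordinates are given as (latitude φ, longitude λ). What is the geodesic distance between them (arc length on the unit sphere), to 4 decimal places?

1.7671

In radians: φ₁ = 0.7854, φ₂ = -0.5236, Δλ = -75.000° = -1.3090 rad.
cos c = sin φ₁ sin φ₂ + cos φ₁ cos φ₂ cos Δλ = (0.7071)(-0.5000) + (0.7071)(0.8660)(0.2588) = -0.19506,
so c = arccos(-0.19506) = 1.76712 rad.
On the unit sphere the arc length equals the central angle: 1.7671.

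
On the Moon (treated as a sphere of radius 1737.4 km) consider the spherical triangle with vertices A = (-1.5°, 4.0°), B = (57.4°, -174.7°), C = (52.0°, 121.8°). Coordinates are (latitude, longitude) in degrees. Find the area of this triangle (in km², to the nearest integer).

Side lengths (central angles): a = 0.6235, b = 1.8835, c = 2.1658 rad; semiperimeter s = 2.3364.
By l'Huilier's theorem, tan(E/4) = √[tan(s/2) tan((s−a)/2) tan((s−b)/2) tan((s−c)/2)], giving spherical excess E = 0.9080 rad.
Area = E·R² = 0.9080 × (1737.4)² ≈ 2740743 km².

2740743 km²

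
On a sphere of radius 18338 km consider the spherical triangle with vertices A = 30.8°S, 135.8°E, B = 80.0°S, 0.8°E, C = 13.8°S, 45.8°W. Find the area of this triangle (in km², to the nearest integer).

71552061 km²

Side lengths (central angles): a = 1.2124, b = 2.3627, c = 1.1606 rad; semiperimeter s = 2.3679.
By l'Huilier's theorem, tan(E/4) = √[tan(s/2) tan((s−a)/2) tan((s−b)/2) tan((s−c)/2)], giving spherical excess E = 0.2128 rad.
Area = E·R² = 0.2128 × (18338)² ≈ 71552061 km².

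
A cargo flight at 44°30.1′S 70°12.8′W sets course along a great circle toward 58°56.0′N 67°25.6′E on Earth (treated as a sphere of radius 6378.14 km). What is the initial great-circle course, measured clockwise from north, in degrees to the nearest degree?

Δλ = 137.640° = 2.4023 rad.
y = sin Δλ · cos φ₂ = (0.6738)(0.5160) = 0.3477
x = cos φ₁ sin φ₂ − sin φ₁ cos φ₂ cos Δλ = (0.7132)(0.8566) − (-0.7009)(0.5160)(-0.7389) = 0.3437
θ = atan2(y, x) = 45.33°, so the bearing is 45°.

45°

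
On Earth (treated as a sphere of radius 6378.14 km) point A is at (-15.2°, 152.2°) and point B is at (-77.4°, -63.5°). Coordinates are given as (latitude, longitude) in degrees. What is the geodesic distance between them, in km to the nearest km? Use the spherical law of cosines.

With latitudes φ₁ = -15.200°, φ₂ = -77.400° and longitude difference Δλ = 144.300°:
cos c = sin φ₁ sin φ₂ + cos φ₁ cos φ₂ cos Δλ = (-0.2622)(-0.9759) + (0.9650)(0.2181)(-0.8121) = 0.08492,
so c = arccos(0.08492) = 1.48577 rad.
Distance = R·c = 6378.14 × 1.4858 ≈ 9476 km.

9476 km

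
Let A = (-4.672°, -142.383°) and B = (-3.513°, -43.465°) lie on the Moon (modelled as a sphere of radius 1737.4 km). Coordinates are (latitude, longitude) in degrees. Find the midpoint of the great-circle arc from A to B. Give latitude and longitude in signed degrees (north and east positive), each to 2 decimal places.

-6.28°, -92.88°

The central angle between A and B is δ = 1.7206 rad.
With f = 0.5, the slerp weights are sin((1−f)δ)/sin δ = 0.7666 and sin(fδ)/sin δ = 0.7666.
Weighted sum of the unit vectors: (0.7666)·(-0.7895,-0.6084,-0.0815) + (0.7666)·(0.7244,-0.6866,-0.0613) = (-0.0499, -0.9927, -0.1094).
Converting back: φ = atan2(z, √(x²+y²)) = -6.28°, λ = atan2(y, x) = -92.88°.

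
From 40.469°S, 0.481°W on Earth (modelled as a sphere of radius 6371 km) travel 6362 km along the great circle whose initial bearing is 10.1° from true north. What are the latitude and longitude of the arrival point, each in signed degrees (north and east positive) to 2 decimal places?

16.15°, 8.35°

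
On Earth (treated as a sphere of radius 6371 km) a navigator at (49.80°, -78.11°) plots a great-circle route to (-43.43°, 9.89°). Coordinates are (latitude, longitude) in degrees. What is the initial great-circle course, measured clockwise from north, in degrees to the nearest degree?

Δλ = 88.000° = 1.5359 rad.
y = sin Δλ · cos φ₂ = (0.9994)(0.7262) = 0.7258
x = cos φ₁ sin φ₂ − sin φ₁ cos φ₂ cos Δλ = (0.6455)(-0.6875) − (0.7638)(0.7262)(0.0349) = -0.4631
θ = atan2(y, x) = 122.54°, so the bearing is 123°.

123°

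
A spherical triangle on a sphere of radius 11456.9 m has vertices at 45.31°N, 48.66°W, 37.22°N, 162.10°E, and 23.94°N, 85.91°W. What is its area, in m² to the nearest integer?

87874364 m²

Side lengths (central angles): a = 1.5979, b = 0.6433, c = 1.6220 rad; semiperimeter s = 1.9316.
By l'Huilier's theorem, tan(E/4) = √[tan(s/2) tan((s−a)/2) tan((s−b)/2) tan((s−c)/2)], giving spherical excess E = 0.6695 rad.
Area = E·R² = 0.6695 × (11456.9)² ≈ 87874364 m².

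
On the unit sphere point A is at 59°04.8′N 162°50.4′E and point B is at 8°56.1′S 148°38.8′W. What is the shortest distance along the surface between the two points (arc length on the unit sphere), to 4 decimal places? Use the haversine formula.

With latitudes φ₁ = 59.080°, φ₂ = -8.935° and longitude difference Δλ = 48.513°:
Haversine: a = sin²(Δφ/2) + cos φ₁ cos φ₂ sin²(Δλ/2) = 0.3128 + (0.5138)(0.9879)(0.1688) = 0.39849.
Central angle c = 2·arcsin(√a) = 1.36636 rad.
On the unit sphere the arc length equals the central angle: 1.3664.

1.3664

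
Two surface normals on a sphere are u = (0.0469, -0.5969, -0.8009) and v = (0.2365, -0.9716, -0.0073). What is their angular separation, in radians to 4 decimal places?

0.9312 rad

u·v = 0.5969; |u| = 1.0000, |v| = 1.0000.
cos θ = (u·v)/(|u||v|) = 0.5969, so θ = 0.9312 rad.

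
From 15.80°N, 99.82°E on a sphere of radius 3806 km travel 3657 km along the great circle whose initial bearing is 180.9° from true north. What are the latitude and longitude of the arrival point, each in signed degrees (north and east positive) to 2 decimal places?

-39.25°, 98.87°

Angular distance δ = d/R = 3657/3806 = 0.96085 rad; initial bearing θ = 3.1573 rad.
sin φ₂ = sin φ₁ cos δ + cos φ₁ sin δ cos θ = (0.2723)(0.5728) + (0.9622)(0.8197)(-0.9999) = -0.6326, so φ₂ = -39.25°.
Δλ = atan2(sin θ sin δ cos φ₁, cos δ − sin φ₁ sin φ₂) = atan2(-0.0124, 0.7451) = -0.953°.
λ₂ = 99.820° − 0.953° = 98.87°.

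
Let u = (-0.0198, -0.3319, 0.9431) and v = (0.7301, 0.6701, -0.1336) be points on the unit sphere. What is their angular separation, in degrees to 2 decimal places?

111.28°

u·v = -0.3629; |u| = 1.0000, |v| = 1.0000.
cos θ = (u·v)/(|u||v|) = -0.3629, so θ = 111.28°.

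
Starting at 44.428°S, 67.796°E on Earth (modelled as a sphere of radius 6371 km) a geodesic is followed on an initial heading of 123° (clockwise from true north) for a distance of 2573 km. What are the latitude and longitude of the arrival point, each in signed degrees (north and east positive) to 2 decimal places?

-52.80°, 100.83°

Angular distance δ = d/R = 2573/6371 = 0.40386 rad; initial bearing θ = 2.1468 rad.
sin φ₂ = sin φ₁ cos δ + cos φ₁ sin δ cos θ = (-0.7000)(0.9196) + (0.7141)(0.3930)(-0.5446) = -0.7965, so φ₂ = -52.80°.
Δλ = atan2(sin θ sin δ cos φ₁, cos δ − sin φ₁ sin φ₂) = atan2(0.2354, 0.3620) = 33.033°.
λ₂ = 67.796° + 33.033° = 100.83°.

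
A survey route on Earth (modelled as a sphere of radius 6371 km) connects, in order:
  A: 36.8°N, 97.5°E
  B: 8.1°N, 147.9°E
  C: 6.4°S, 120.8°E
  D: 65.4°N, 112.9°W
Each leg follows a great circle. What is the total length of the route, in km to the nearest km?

21660 km

Leg A→B: central angle 0.9401 rad, distance 5989.3 km.
Leg B→C: central angle 0.5353 rad, distance 3410.2 km.
Leg C→D: central angle 1.9244 rad, distance 12260.2 km.
Total: 5989.3 + 3410.2 + 12260.2 ≈ 21660 km.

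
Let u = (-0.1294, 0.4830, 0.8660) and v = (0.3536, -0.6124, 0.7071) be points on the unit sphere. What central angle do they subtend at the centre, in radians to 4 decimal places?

u·v = 0.2708; |u| = 1.0000, |v| = 1.0000.
cos θ = (u·v)/(|u||v|) = 0.2708, so θ = 1.2966 rad.

1.2966 rad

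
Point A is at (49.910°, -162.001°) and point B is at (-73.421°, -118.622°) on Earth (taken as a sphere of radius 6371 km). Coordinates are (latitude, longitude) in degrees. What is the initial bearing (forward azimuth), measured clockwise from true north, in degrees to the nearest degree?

With φ₁ = 0.8711, φ₂ = -1.2814, Δλ = 0.7571 rad, the forward-azimuth formula gives
θ = atan2( sin Δλ cos φ₂ , cos φ₁ sin φ₂ − sin φ₁ cos φ₂ cos Δλ ) = atan2(0.1960, -0.7759) = 165.82°.
So the initial bearing is 166°.

166°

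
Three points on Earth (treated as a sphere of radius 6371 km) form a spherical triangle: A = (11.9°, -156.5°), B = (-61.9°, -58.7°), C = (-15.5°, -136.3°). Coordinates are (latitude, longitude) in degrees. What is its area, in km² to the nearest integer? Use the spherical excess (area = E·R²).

Side lengths (central angles): a = 1.2311, b = 0.5920, c = 1.8177 rad; semiperimeter s = 1.8204.
By l'Huilier's theorem, tan(E/4) = √[tan(s/2) tan((s−a)/2) tan((s−b)/2) tan((s−c)/2)], giving spherical excess E = 0.0769 rad.
Area = E·R² = 0.0769 × (6371)² ≈ 3120013 km².

3120013 km²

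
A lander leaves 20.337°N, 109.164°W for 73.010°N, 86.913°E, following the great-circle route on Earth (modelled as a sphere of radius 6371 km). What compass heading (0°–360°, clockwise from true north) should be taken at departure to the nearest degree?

With φ₁ = 0.3549, φ₂ = 1.2743, Δλ = -2.8610 rad, the forward-azimuth formula gives
θ = atan2( sin Δλ cos φ₂ , cos φ₁ sin φ₂ − sin φ₁ cos φ₂ cos Δλ ) = atan2(-0.0809, 0.9943) = -4.65°.
Adding 360° brings this into [0°, 360°): 355°.

355°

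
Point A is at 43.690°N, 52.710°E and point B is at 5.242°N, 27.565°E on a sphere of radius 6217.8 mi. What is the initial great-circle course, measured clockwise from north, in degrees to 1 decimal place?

217.2°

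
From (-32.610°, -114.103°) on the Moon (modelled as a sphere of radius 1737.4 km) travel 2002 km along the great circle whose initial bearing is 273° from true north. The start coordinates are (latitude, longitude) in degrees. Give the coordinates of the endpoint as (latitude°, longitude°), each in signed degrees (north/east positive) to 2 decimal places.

-10.30°, 177.87°

Angular distance δ = d/R = 2002/1737.4 = 1.15230 rad; initial bearing θ = 4.7647 rad.
sin φ₂ = sin φ₁ cos δ + cos φ₁ sin δ cos θ = (-0.5389)(0.4064) + (0.8424)(0.9137)(0.0523) = -0.1787, so φ₂ = -10.30°.
Δλ = atan2(sin θ sin δ cos φ₁, cos δ − sin φ₁ sin φ₂) = atan2(-0.7686, 0.3101) = -68.030°.
λ₂ = -114.103° − 68.030° = -182.13° → 177.87° after wrapping to (−180°, 180°].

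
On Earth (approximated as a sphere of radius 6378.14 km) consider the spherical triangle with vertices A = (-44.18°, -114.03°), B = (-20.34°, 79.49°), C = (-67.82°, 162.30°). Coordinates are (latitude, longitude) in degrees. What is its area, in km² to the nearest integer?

9575898 km²

Side lengths (central angles): a = 1.1959, b = 0.8296, c = 1.9950 rad; semiperimeter s = 2.0102.
By l'Huilier's theorem, tan(E/4) = √[tan(s/2) tan((s−a)/2) tan((s−b)/2) tan((s−c)/2)], giving spherical excess E = 0.2354 rad.
Area = E·R² = 0.2354 × (6378.14)² ≈ 9575898 km².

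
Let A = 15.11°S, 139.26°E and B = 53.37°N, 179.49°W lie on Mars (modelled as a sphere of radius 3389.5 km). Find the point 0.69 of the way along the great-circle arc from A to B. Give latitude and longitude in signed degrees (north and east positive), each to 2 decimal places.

Central angle δ = 1.3450 rad. Interpolating on the sphere with fraction f = 0.69:
P = [sin((1−f)δ)·A + sin(fδ)·B] / sin δ = 0.4155·A + 0.8213·B in Cartesian coordinates,
giving P = (-0.7940, 0.2574, 0.5508), i.e. latitude 33.42°, longitude 162.03°.

33.42°, 162.03°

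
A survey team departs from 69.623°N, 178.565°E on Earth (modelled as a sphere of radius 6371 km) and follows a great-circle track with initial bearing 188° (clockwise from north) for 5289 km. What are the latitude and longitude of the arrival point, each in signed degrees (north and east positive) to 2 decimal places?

Angular distance δ = d/R = 5289/6371 = 0.83017 rad; initial bearing θ = 3.2812 rad.
sin φ₂ = sin φ₁ cos δ + cos φ₁ sin δ cos θ = (0.9374)(0.6748) + (0.3482)(0.7380)(-0.9903) = 0.3780, so φ₂ = 22.21°.
Δλ = atan2(sin θ sin δ cos φ₁, cos δ − sin φ₁ sin φ₂) = atan2(-0.0358, 0.3204) = -6.370°.
λ₂ = 178.565° − 6.370° = 172.19°.

22.21°, 172.19°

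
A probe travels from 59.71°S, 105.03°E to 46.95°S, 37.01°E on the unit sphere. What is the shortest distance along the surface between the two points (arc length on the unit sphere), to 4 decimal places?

0.7077

Let φ₁ = -1.0421 rad, φ₂ = -0.8194 rad, and Δλ = -1.1872 rad.
Haversine: a = sin²(Δφ/2) + cos φ₁ cos φ₂ sin²(Δλ/2) = 0.0123 + (0.5044)(0.6826)(0.3129) = 0.12007.
Central angle c = 2·arcsin(√a) = 0.70769 rad.
On the unit sphere the arc length equals the central angle: 0.7077.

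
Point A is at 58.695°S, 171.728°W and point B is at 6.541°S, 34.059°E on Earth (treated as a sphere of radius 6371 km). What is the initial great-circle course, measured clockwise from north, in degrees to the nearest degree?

Δλ = -154.213° = -2.6915 rad.
y = sin Δλ · cos φ₂ = (-0.4350)(0.9935) = -0.4322
x = cos φ₁ sin φ₂ − sin φ₁ cos φ₂ cos Δλ = (0.5196)(-0.1139) − (-0.8544)(0.9935)(-0.9004) = -0.8235
θ = atan2(y, x) = -152.31°; adding 360° gives 208°.

208°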